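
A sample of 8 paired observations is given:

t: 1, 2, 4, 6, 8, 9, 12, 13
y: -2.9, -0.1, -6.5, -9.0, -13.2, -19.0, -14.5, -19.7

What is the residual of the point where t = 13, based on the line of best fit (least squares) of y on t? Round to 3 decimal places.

0.136

n = 8, Σx = 55, Σy = -84.9, Σxy = -789.8, Σx² = 515
Sxx = Σx² − (Σx)²/n = 515 − 378.125 = 136.875
Sxy = Σxy − (Σx)(Σy)/n = -789.8 − (-583.6875) = -206.1125
b = Sxy/Sxx = -206.1125/136.875 = -1.505845
a = ȳ − b·x̄ = -10.6125 − (-1.505845)·6.875 = -0.259817
ŷ(13) = -0.259817 + (-1.505845)·13 = -19.835799
residual = y − ŷ = -19.7 − (-19.835799) = 0.135799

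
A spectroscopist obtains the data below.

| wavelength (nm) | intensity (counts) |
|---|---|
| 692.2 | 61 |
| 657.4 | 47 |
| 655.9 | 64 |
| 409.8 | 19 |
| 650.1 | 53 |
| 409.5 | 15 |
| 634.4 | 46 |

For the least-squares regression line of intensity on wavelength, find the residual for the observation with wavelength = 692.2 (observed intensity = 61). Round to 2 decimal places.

1.50

n = 7, Σx = 4109.3, Σy = 305, Σxy = 192666, Σx² = 2502240.07
Sxx = Σx² − (Σx)²/n = 2502240.07 − 2412335.212857 = 89904.857143
Sxy = Σxy − (Σx)(Σy)/n = 192666 − 179048.071429 = 13617.928571
b = Sxy/Sxx = 13617.928571/89904.857143 = 0.151470
a = ȳ − b·x̄ = 43.571429 − 0.151470·587.042857 = -45.348213
ŷ(692.2) = -45.348213 + 0.151470·692.2 = 59.499628
residual = y − ŷ = 61 − 59.499628 = 1.500372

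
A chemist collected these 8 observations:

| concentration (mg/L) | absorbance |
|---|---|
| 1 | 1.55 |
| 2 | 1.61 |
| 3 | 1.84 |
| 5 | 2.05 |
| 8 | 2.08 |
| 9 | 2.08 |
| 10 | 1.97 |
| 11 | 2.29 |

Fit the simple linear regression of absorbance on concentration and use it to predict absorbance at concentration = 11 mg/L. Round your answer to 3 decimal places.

2.214

n = 8, Σx = 49, Σy = 15.47, Σxy = 100.79, Σx² = 405
Sxx = Σx² − (Σx)²/n = 405 − 300.125 = 104.875
Sxy = Σxy − (Σx)(Σy)/n = 100.79 − 94.75375 = 6.03625
b = Sxy/Sxx = 6.03625/104.875 = 0.057557
a = ȳ − b·x̄ = 1.93375 − 0.057557·6.125 = 1.581216
ŷ(11) = a + b·11 = 1.581216 + 0.057557·11 = 2.214338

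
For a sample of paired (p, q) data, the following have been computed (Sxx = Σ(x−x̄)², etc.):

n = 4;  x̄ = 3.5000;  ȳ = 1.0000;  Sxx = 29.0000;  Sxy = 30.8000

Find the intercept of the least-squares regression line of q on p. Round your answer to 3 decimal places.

b = Sxy/Sxx = 30.8/29 = 1.062069
a = ȳ − b·x̄ = 1 − 1.062069·3.5 = -2.717241

-2.717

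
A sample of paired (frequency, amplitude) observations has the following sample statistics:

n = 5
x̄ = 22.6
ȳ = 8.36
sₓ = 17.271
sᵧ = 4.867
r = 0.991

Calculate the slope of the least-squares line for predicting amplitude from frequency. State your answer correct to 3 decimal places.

b = r · sᵧ/sₓ = 0.991 · 4.867/17.271 = 0.279266

0.279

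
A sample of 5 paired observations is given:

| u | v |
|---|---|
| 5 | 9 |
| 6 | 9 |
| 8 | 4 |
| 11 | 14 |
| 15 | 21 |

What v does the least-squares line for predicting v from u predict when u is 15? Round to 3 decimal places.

n = 5, Σx = 45, Σy = 57, Σxy = 600, Σx² = 471
Sxx = Σx² − (Σx)²/n = 471 − 405 = 66
Sxy = Σxy − (Σx)(Σy)/n = 600 − 513 = 87
b = Sxy/Sxx = 87/66 = 1.318182
a = ȳ − b·x̄ = 11.4 − 1.318182·9 = -0.463636
ŷ(15) = a + b·15 = -0.463636 + 1.318182·15 = 19.309091

19.309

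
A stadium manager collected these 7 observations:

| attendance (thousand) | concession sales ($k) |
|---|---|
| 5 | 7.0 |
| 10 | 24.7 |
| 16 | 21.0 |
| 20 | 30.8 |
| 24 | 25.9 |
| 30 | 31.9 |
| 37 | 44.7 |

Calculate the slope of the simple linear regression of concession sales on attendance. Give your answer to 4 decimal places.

n = 7, Σx = 142, Σy = 186, Σxy = 4466.5, Σx² = 3626
Sxx = Σx² − (Σx)²/n = 3626 − 2880.571429 = 745.428571
Sxy = Σxy − (Σx)(Σy)/n = 4466.5 − 3773.142857 = 693.357143
b = Sxy/Sxx = 693.357143/745.428571 = 0.930146

0.9301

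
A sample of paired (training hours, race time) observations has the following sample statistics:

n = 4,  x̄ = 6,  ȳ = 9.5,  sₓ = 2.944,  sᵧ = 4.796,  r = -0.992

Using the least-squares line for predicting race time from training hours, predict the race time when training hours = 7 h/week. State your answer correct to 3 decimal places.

7.884

b = r · sᵧ/sₓ = -0.992 · 4.796/2.944 = -1.616043
a = ȳ − b·x̄ = 9.5 − (-1.616043)·6 = 19.196261
ŷ(7) = a + b·7 = 19.196261 + (-1.616043)·7 = 7.883957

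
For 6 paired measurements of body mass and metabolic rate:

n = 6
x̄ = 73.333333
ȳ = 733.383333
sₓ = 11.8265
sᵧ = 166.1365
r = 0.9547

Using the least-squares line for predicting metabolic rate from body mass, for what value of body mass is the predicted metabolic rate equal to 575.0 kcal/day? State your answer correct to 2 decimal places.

61.52

b = r · sᵧ/sₓ = 0.9547 · 166.1365/11.8265 = 13.411450
a = ȳ − b·x̄ = 733.383333 − 13.411450·73.333333 = -250.123015
Set a + b·x = 575.0: x = (575.0 − (-250.123015)) / 13.411450 = 61.523773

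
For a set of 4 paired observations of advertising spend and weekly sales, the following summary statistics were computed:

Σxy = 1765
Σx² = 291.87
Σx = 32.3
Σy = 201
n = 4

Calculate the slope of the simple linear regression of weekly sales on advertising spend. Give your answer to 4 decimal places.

4.5712

Sxx = Σx² − (Σx)²/n = 291.87 − 260.8225 = 31.0475
Sxy = Σxy − (Σx)(Σy)/n = 1765 − 1623.075 = 141.925
b = Sxy/Sxx = 141.925/31.0475 = 4.571222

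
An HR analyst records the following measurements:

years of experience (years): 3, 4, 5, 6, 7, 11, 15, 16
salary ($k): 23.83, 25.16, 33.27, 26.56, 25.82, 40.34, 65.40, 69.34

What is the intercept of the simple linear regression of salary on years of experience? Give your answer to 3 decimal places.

9.246

n = 8, Σx = 67, Σy = 309.72, Σxy = 3212.76, Σx² = 737
Sxx = Σx² − (Σx)²/n = 737 − 561.125 = 175.875
Sxy = Σxy − (Σx)(Σy)/n = 3212.76 − 2593.905 = 618.855
b = Sxy/Sxx = 618.855/175.875 = 3.518721
a = ȳ − b·x̄ = 38.715 − 3.518721·8.375 = 9.245714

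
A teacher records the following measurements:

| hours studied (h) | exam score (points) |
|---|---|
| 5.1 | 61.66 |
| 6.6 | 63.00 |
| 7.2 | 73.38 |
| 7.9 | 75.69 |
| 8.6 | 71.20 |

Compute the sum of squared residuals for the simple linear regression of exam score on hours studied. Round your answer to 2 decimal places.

58.41

n = 5, Σx = 35.4, Σy = 344.93, Σxy = 2468.873, Σx² = 257.78, Σy² = 23953.9961
Sxx = Σx² − (Σx)²/n = 257.78 − 250.632 = 7.148
Sxy = Σxy − (Σx)(Σy)/n = 2468.873 − 2442.1044 = 26.7686
Syy = Σy² − (Σy)²/n = 23953.9961 − 23795.34098 = 158.65512
b = Sxy/Sxx = 26.7686/7.148 = 3.744908
SSE = Syy − b·Sxy = 158.65512 − 3.744908·26.7686 = 58.409185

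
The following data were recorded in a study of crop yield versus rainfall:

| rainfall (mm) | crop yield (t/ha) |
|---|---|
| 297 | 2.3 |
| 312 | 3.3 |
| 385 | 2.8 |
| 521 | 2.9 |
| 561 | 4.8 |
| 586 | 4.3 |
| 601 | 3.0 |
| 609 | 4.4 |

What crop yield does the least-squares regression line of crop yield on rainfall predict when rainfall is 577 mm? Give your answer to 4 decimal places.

n = 8, Σx = 3872, Σy = 27.8, Σxy = 13996.8, Σx² = 1995418
Sxx = Σx² − (Σx)²/n = 1995418 − 1874048 = 121370
Sxy = Σxy − (Σx)(Σy)/n = 13996.8 − 13455.2 = 541.6
b = Sxy/Sxx = 541.6/121370 = 0.004462
a = ȳ − b·x̄ = 3.475 − 0.004462·484 = 1.315204
ŷ(577) = a + b·577 = 1.315204 + 0.004462·577 = 3.890002

3.8900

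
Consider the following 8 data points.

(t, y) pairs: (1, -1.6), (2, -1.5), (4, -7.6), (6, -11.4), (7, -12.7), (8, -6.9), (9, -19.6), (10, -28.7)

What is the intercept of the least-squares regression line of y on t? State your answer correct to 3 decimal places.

3.042

n = 8, Σx = 47, Σy = -90, Σxy = -710.9, Σx² = 351
Sxx = Σx² − (Σx)²/n = 351 − 276.125 = 74.875
Sxy = Σxy − (Σx)(Σy)/n = -710.9 − (-528.75) = -182.15
b = Sxy/Sxx = -182.15/74.875 = -2.432721
a = ȳ − b·x̄ = -11.25 − (-2.432721)·5.875 = 3.042237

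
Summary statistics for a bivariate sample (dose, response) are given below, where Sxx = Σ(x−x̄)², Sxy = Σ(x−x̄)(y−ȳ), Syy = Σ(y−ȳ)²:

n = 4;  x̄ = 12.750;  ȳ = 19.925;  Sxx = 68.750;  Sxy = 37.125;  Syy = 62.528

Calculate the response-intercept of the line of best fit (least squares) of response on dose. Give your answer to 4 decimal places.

13.0400

b = Sxy/Sxx = 37.125/68.75 = 0.54
a = ȳ − b·x̄ = 19.925 − 0.54·12.75 = 13.04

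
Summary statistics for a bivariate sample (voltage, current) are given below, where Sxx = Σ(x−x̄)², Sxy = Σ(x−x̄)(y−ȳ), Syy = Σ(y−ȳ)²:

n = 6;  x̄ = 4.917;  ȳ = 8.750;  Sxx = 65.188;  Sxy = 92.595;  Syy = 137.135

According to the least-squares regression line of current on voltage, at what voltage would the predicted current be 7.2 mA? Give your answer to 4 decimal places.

b = Sxy/Sxx = 92.595/65.188 = 1.420430
a = ȳ − b·x̄ = 8.75 − 1.420430·4.917 = 1.765745
Set a + b·x = 7.2: x = (7.2 − 1.765745) / 1.420430 = 3.825781

3.8258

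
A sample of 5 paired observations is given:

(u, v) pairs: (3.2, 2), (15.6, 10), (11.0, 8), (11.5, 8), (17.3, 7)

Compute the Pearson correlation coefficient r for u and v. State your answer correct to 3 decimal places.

n = 5, Σx = 58.6, Σy = 35, Σxy = 463.5, Σx² = 806.14, Σy² = 281
Sxx = Σx² − (Σx)²/n = 806.14 − 686.792 = 119.348
Sxy = Σxy − (Σx)(Σy)/n = 463.5 − 410.2 = 53.3
Syy = Σy² − (Σy)²/n = 281 − 245 = 36
r = Sxy/√(Sxx·Syy) = 53.3/√(4296.528) = 53.3/65.547906 = 0.813146

0.813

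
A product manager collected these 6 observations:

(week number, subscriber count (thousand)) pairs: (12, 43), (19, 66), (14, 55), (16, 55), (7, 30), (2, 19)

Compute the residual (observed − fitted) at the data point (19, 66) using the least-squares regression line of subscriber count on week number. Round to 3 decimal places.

n = 6, Σx = 70, Σy = 268, Σxy = 3668, Σx² = 1010
Sxx = Σx² − (Σx)²/n = 1010 − 816.666667 = 193.333333
Sxy = Σxy − (Σx)(Σy)/n = 3668 − 3126.666667 = 541.333333
b = Sxy/Sxx = 541.333333/193.333333 = 2.8
a = ȳ − b·x̄ = 44.666667 − 2.8·11.666667 = 12
ŷ(19) = 12 + 2.8·19 = 65.2
residual = y − ŷ = 66 − 65.2 = 0.8

0.800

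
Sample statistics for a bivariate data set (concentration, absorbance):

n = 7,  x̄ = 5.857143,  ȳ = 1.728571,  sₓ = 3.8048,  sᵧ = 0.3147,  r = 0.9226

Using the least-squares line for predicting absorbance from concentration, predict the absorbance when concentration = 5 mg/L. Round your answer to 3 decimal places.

1.663

b = r · sᵧ/sₓ = 0.9226 · 0.3147/3.8048 = 0.076309
a = ȳ − b·x̄ = 1.728571 − 0.076309·5.857143 = 1.281616
ŷ(5) = a + b·5 = 1.281616 + 0.076309·5 = 1.663163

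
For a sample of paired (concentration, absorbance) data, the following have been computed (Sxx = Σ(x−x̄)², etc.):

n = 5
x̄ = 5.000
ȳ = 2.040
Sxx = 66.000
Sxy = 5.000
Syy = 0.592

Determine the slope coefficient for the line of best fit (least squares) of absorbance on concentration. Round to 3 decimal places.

b = Sxy/Sxx = 5/66 = 0.075758

0.076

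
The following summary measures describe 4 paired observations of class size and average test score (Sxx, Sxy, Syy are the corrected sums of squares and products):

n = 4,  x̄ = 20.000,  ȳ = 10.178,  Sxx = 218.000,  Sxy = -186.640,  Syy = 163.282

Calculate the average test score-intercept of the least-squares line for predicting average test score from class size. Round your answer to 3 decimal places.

b = Sxy/Sxx = -186.64/218 = -0.856147
a = ȳ − b·x̄ = 10.178 − (-0.856147)·20 = 27.300936

27.301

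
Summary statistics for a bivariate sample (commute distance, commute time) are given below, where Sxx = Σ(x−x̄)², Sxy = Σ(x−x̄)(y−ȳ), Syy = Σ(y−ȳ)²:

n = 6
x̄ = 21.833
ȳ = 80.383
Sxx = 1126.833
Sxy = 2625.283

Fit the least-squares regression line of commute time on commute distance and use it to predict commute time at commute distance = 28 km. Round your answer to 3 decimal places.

b = Sxy/Sxx = 2625.283/1126.833 = 2.329789
a = ȳ − b·x̄ = 80.383 − 2.329789·21.833 = 29.516719
ŷ(28) = a + b·28 = 29.516719 + 2.329789·28 = 94.750808

94.751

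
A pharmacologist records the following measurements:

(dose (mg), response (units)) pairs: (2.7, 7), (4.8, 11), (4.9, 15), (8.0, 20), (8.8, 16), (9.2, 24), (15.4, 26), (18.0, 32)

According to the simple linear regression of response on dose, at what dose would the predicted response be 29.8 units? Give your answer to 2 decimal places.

16.46

n = 8, Σx = 71.8, Σy = 151, Σxy = 1643.2, Σx² = 841.58
Sxx = Σx² − (Σx)²/n = 841.58 − 644.405 = 197.175
Sxy = Σxy − (Σx)(Σy)/n = 1643.2 − 1355.225 = 287.975
b = Sxy/Sxx = 287.975/197.175 = 1.460505
a = ȳ − b·x̄ = 18.875 − 1.460505·8.975 = 5.766971
Set a + b·x = 29.8: x = (29.8 − 5.766971) / 1.460505 = 16.455291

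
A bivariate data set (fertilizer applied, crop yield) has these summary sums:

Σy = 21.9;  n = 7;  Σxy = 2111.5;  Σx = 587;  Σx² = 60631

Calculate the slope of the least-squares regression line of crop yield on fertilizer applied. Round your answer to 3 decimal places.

Sxx = Σx² − (Σx)²/n = 60631 − 49224.142857 = 11406.857143
Sxy = Σxy − (Σx)(Σy)/n = 2111.5 − 1836.471429 = 275.028571
b = Sxy/Sxx = 275.028571/11406.857143 = 0.024111

0.024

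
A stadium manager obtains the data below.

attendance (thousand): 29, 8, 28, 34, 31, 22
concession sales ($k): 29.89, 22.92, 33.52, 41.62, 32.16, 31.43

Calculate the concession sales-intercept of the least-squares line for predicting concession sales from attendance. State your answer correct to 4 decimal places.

18.0909

n = 6, Σx = 152, Σy = 191.54, Σxy = 5092.23, Σx² = 4290
Sxx = Σx² − (Σx)²/n = 4290 − 3850.666667 = 439.333333
Sxy = Σxy − (Σx)(Σy)/n = 5092.23 − 4852.346667 = 239.883333
b = Sxy/Sxx = 239.883333/439.333333 = 0.546017
a = ȳ − b·x̄ = 31.923333 − 0.546017·25.333333 = 18.090910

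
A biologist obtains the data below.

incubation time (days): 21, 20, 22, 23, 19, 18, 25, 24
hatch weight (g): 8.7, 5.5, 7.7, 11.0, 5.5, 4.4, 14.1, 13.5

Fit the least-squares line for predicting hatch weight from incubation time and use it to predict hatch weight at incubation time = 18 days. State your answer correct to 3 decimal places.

n = 8, Σx = 172, Σy = 70.4, Σxy = 1575.3, Σx² = 3740
Sxx = Σx² − (Σx)²/n = 3740 − 3698 = 42
Sxy = Σxy − (Σx)(Σy)/n = 1575.3 − 1513.6 = 61.7
b = Sxy/Sxx = 61.7/42 = 1.469048
a = ȳ − b·x̄ = 8.8 − 1.469048·21.5 = -22.784524
ŷ(18) = a + b·18 = -22.784524 + 1.469048·18 = 3.658333

3.658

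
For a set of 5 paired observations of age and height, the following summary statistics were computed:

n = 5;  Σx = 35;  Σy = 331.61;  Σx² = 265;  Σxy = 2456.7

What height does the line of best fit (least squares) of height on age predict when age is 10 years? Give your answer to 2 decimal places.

Sxx = Σx² − (Σx)²/n = 265 − 245 = 20
Sxy = Σxy − (Σx)(Σy)/n = 2456.7 − 2321.27 = 135.43
b = Sxy/Sxx = 135.43/20 = 6.7715
a = ȳ − b·x̄ = 66.322 − 6.7715·7 = 18.9215
ŷ(10) = a + b·10 = 18.9215 + 6.7715·10 = 86.6365

86.64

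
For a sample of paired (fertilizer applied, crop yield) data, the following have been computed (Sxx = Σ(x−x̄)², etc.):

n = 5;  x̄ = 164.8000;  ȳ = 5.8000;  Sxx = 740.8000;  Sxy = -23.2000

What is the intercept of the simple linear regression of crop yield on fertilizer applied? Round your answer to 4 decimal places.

10.9611

b = Sxy/Sxx = -23.2/740.8 = -0.031317
a = ȳ − b·x̄ = 5.8 − (-0.031317)·164.8 = 10.961123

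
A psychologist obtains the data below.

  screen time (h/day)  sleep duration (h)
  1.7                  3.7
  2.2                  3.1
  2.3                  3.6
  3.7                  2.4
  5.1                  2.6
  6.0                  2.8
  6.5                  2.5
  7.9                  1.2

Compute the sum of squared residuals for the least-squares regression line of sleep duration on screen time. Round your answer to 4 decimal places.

n = 8, Σx = 35.4, Σy = 21.9, Σxy = 86.06, Σx² = 193.38, Σy² = 64.31
Sxx = Σx² − (Σx)²/n = 193.38 − 156.645 = 36.735
Sxy = Σxy − (Σx)(Σy)/n = 86.06 − 96.9075 = -10.8475
Syy = Σy² − (Σy)²/n = 64.31 − 59.95125 = 4.35875
b = Sxy/Sxx = -10.8475/36.735 = -0.295291
SSE = Syy − b·Sxy = 4.35875 − (-0.295291)·(-10.8475) = 1.155585

1.1556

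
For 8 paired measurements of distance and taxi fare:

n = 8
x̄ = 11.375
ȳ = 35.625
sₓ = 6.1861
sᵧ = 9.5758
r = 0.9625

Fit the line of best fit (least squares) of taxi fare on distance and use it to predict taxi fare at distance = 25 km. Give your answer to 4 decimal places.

b = r · sᵧ/sₓ = 0.9625 · 9.5758/6.1861 = 1.489906
a = ȳ − b·x̄ = 35.625 − 1.489906·11.375 = 18.677319
ŷ(25) = a + b·25 = 18.677319 + 1.489906·25 = 55.924969

55.9250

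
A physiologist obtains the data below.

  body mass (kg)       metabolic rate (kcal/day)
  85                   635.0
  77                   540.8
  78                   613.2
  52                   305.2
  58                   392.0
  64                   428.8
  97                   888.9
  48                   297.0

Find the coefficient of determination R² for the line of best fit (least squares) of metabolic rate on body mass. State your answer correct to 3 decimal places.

0.959

n = 8, Σx = 559, Σy = 4100.9, Σxy = 309975.1, Σx² = 41115, Σy² = 2380736.57
Sxx = Σx² − (Σx)²/n = 41115 − 39060.125 = 2054.875
Sxy = Σxy − (Σx)(Σy)/n = 309975.1 − 286550.3875 = 23424.7125
Syy = Σy² − (Σy)²/n = 2380736.57 − 2102172.60125 = 278563.96875
R² = Sxy²/(Sxx·Syy) = (23424.7125)²/(2054.875·278563.96875) = 0.958602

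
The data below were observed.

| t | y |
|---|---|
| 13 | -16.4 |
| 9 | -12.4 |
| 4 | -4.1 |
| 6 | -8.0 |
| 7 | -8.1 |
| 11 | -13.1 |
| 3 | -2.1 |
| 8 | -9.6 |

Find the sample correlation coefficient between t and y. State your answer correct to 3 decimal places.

n = 8, Σx = 61, Σy = -73.8, Σxy = -673.1, Σx² = 545, Σy² = 837.32
Sxx = Σx² − (Σx)²/n = 545 − 465.125 = 79.875
Sxy = Σxy − (Σx)(Σy)/n = -673.1 − (-562.725) = -110.375
Syy = Σy² − (Σy)²/n = 837.32 − 680.805 = 156.515
r = Sxy/√(Sxx·Syy) = -110.375/√(12501.635625) = -110.375/111.810713 = -0.987159

-0.987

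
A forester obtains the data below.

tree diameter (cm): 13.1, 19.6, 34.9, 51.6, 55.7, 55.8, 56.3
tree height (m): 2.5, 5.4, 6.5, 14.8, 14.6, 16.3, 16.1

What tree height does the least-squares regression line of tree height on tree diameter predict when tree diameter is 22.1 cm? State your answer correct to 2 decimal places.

n = 7, Σx = 287, Σy = 76.2, Σxy = 3758.31, Σx² = 13822.16
Sxx = Σx² − (Σx)²/n = 13822.16 − 11767 = 2055.16
Sxy = Σxy − (Σx)(Σy)/n = 3758.31 − 3124.2 = 634.11
b = Sxy/Sxx = 634.11/2055.16 = 0.308545
a = ȳ − b·x̄ = 10.885714 − 0.308545·41 = -1.764644
ŷ(22.1) = a + b·22.1 = -1.764644 + 0.308545·22.1 = 5.054208

5.05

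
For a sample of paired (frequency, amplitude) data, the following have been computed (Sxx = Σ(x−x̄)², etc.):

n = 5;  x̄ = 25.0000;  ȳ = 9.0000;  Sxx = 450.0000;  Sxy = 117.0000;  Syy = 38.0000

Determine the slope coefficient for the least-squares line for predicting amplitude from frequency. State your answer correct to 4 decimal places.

0.2600

b = Sxy/Sxx = 117/450 = 0.26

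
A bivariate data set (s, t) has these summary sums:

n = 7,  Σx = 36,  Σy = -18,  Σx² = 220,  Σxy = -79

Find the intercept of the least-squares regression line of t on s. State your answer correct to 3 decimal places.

Sxx = Σx² − (Σx)²/n = 220 − 185.142857 = 34.857143
Sxy = Σxy − (Σx)(Σy)/n = -79 − (-92.571429) = 13.571429
b = Sxy/Sxx = 13.571429/34.857143 = 0.389344
a = ȳ − b·x̄ = -2.571429 − 0.389344·5.142857 = -4.573770

-4.574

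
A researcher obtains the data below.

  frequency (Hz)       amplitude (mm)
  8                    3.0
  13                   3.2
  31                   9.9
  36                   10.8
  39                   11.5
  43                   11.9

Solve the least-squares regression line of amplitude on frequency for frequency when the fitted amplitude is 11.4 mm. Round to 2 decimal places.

n = 6, Σx = 170, Σy = 50.3, Σxy = 1721.5, Σx² = 5860
Sxx = Σx² − (Σx)²/n = 5860 − 4816.666667 = 1043.333333
Sxy = Σxy − (Σx)(Σy)/n = 1721.5 − 1425.166667 = 296.333333
b = Sxy/Sxx = 296.333333/1043.333333 = 0.284026
a = ȳ − b·x̄ = 8.383333 − 0.284026·28.333333 = 0.335942
Set a + b·x = 11.4: x = (11.4 − 0.335942) / 0.284026 = 38.954443

38.95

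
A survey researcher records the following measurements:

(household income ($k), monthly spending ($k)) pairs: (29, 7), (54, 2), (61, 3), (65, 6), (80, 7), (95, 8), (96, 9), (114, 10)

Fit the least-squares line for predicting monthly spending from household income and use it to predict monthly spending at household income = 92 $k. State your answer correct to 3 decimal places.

n = 8, Σx = 594, Σy = 52, Σxy = 4208, Σx² = 49340
Sxx = Σx² − (Σx)²/n = 49340 − 44104.5 = 5235.5
Sxy = Σxy − (Σx)(Σy)/n = 4208 − 3861 = 347
b = Sxy/Sxx = 347/5235.5 = 0.066278
a = ȳ − b·x̄ = 6.5 − 0.066278·74.25 = 1.578837
ŷ(92) = a + b·92 = 1.578837 + 0.066278·92 = 7.676440

7.676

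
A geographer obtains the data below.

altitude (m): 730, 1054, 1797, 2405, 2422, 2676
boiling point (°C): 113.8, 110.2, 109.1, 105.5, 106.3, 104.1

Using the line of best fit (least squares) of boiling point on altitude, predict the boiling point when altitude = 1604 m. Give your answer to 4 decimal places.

109.2197

n = 6, Σx = 11084, Σy = 649, Σxy = 1185035.2, Σx² = 23684110
Sxx = Σx² − (Σx)²/n = 23684110 − 20475842.666667 = 3208267.333333
Sxy = Σxy − (Σx)(Σy)/n = 1185035.2 − 1198919.333333 = -13884.133333
b = Sxy/Sxx = -13884.133333/3208267.333333 = -0.004328
a = ȳ − b·x̄ = 108.166667 − (-0.004328)·1847.333333 = 116.161207
ŷ(1604) = a + b·1604 = 116.161207 + (-0.004328)·1604 = 109.219719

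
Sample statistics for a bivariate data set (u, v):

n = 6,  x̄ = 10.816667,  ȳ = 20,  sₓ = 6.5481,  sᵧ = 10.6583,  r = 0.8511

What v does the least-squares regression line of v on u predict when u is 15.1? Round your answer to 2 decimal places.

25.93

b = r · sᵧ/sₓ = 0.8511 · 10.6583/6.5481 = 1.385330
a = ȳ − b·x̄ = 20 − 1.385330·10.816667 = 5.015347
ŷ(15.1) = a + b·15.1 = 5.015347 + 1.385330·15.1 = 25.933830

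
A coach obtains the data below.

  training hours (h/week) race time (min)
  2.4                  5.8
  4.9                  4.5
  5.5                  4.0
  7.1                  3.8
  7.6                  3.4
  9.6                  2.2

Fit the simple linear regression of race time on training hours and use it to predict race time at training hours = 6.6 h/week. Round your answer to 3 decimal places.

n = 6, Σx = 37.1, Σy = 23.7, Σxy = 131.91, Σx² = 260.35
Sxx = Σx² − (Σx)²/n = 260.35 − 229.401667 = 30.948333
Sxy = Σxy − (Σx)(Σy)/n = 131.91 − 146.545 = -14.635
b = Sxy/Sxx = -14.635/30.948333 = -0.472885
a = ȳ − b·x̄ = 3.95 − (-0.472885)·6.183333 = 6.874005
ŷ(6.6) = a + b·6.6 = 6.874005 + (-0.472885)·6.6 = 3.752965

3.753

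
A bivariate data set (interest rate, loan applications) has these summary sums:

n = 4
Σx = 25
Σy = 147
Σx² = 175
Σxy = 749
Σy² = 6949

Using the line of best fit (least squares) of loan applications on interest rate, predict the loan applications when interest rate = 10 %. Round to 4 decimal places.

Sxx = Σx² − (Σx)²/n = 175 − 156.25 = 18.75
Sxy = Σxy − (Σx)(Σy)/n = 749 − 918.75 = -169.75
b = Sxy/Sxx = -169.75/18.75 = -9.053333
a = ȳ − b·x̄ = 36.75 − (-9.053333)·6.25 = 93.333333
ŷ(10) = a + b·10 = 93.333333 + (-9.053333)·10 = 2.8

2.8000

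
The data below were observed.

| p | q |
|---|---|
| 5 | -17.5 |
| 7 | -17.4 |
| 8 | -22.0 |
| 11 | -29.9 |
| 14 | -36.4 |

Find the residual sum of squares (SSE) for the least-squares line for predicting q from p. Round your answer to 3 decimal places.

n = 5, Σx = 45, Σy = -123.2, Σxy = -1223.8, Σx² = 455, Σy² = 3311.98
Sxx = Σx² − (Σx)²/n = 455 − 405 = 50
Sxy = Σxy − (Σx)(Σy)/n = -1223.8 − (-1108.8) = -115
Syy = Σy² − (Σy)²/n = 3311.98 − 3035.648 = 276.332
b = Sxy/Sxx = -115/50 = -2.3
SSE = Syy − b·Sxy = 276.332 − (-2.3)·(-115) = 11.832

11.832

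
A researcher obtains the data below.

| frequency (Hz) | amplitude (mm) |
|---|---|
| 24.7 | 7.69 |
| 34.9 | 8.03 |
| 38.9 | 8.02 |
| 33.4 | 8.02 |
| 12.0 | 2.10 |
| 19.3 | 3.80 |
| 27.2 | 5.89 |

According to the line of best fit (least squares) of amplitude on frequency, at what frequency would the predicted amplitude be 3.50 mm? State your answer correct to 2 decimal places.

n = 7, Σx = 190.4, Σy = 43.55, Σxy = 1308.784, Σx² = 5713.2
Sxx = Σx² − (Σx)²/n = 5713.2 − 5178.88 = 534.32
Sxy = Σxy − (Σx)(Σy)/n = 1308.784 − 1184.56 = 124.224
b = Sxy/Sxx = 124.224/534.32 = 0.232490
a = ȳ − b·x̄ = 6.221429 − 0.232490·27.2 = -0.102297
Set a + b·x = 3.50: x = (3.50 − (-0.102297)) / 0.232490 = 15.494422

15.49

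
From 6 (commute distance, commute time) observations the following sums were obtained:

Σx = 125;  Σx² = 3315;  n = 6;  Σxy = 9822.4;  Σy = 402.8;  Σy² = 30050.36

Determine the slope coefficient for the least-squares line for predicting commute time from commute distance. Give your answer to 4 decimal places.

2.0128

Sxx = Σx² − (Σx)²/n = 3315 − 2604.166667 = 710.833333
Sxy = Σxy − (Σx)(Σy)/n = 9822.4 − 8391.666667 = 1430.733333
b = Sxy/Sxx = 1430.733333/710.833333 = 2.012755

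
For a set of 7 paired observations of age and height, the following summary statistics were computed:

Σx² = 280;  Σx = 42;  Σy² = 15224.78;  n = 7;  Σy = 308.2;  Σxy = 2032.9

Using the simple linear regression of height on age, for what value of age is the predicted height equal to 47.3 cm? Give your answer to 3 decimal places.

6.499

Sxx = Σx² − (Σx)²/n = 280 − 252 = 28
Sxy = Σxy − (Σx)(Σy)/n = 2032.9 − 1849.2 = 183.7
b = Sxy/Sxx = 183.7/28 = 6.560714
a = ȳ − b·x̄ = 44.028571 − 6.560714·6 = 4.664286
Set a + b·x = 47.3: x = (47.3 − 4.664286) / 6.560714 = 6.498639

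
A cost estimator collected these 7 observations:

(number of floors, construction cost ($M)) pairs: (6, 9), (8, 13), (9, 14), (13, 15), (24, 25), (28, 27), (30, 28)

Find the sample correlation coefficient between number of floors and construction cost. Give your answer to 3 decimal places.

n = 7, Σx = 118, Σy = 131, Σxy = 2675, Σx² = 2610, Σy² = 2809
Sxx = Σx² − (Σx)²/n = 2610 − 1989.142857 = 620.857143
Sxy = Σxy − (Σx)(Σy)/n = 2675 − 2208.285714 = 466.714286
Syy = Σy² − (Σy)²/n = 2809 − 2451.571429 = 357.428571
r = Sxy/√(Sxx·Syy) = 466.714286/√(221912.081633) = 466.714286/471.075452 = 0.990742

0.991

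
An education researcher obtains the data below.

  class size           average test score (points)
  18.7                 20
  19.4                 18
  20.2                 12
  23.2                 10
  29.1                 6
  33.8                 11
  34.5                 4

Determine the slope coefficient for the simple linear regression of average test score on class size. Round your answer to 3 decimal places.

-0.673

n = 7, Σx = 178.9, Σy = 81, Σxy = 1882, Σx² = 4851.83
Sxx = Σx² − (Σx)²/n = 4851.83 − 4572.172857 = 279.657143
Sxy = Σxy − (Σx)(Σy)/n = 1882 − 2070.128571 = -188.128571
b = Sxy/Sxx = -188.128571/279.657143 = -0.672711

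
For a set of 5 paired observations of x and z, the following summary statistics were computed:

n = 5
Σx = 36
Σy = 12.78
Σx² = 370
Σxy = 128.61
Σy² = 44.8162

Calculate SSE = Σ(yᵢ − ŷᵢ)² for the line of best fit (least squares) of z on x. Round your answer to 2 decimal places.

Sxx = Σx² − (Σx)²/n = 370 − 259.2 = 110.8
Sxy = Σxy − (Σx)(Σy)/n = 128.61 − 92.016 = 36.594
Syy = Σy² − (Σy)²/n = 44.8162 − 32.66568 = 12.15052
b = Sxy/Sxx = 36.594/110.8 = 0.330271
SSE = Syy − b·Sxy = 12.15052 − 0.330271·36.594 = 0.064592

0.06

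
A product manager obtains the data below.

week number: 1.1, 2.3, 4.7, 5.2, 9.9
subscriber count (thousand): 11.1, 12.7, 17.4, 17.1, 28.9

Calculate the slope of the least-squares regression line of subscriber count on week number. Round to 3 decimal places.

2.036

n = 5, Σx = 23.2, Σy = 87.2, Σxy = 498.23, Σx² = 153.64
Sxx = Σx² − (Σx)²/n = 153.64 − 107.648 = 45.992
Sxy = Σxy − (Σx)(Σy)/n = 498.23 − 404.608 = 93.622
b = Sxy/Sxx = 93.622/45.992 = 2.035615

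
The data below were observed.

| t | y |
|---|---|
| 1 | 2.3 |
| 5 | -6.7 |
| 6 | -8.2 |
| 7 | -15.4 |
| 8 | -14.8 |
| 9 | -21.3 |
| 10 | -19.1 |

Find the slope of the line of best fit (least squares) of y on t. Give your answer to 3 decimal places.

n = 7, Σx = 46, Σy = -83.2, Σxy = -689.3, Σx² = 356
Sxx = Σx² − (Σx)²/n = 356 − 302.285714 = 53.714286
Sxy = Σxy − (Σx)(Σy)/n = -689.3 − (-546.742857) = -142.557143
b = Sxy/Sxx = -142.557143/53.714286 = -2.653989

-2.654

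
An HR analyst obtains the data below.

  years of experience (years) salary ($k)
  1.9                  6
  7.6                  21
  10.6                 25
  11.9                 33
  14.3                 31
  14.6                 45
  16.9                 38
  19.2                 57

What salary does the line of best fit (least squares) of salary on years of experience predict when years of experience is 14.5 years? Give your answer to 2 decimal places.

38.32

n = 8, Σx = 97, Σy = 256, Σxy = 3665.6, Σx² = 1387.24
Sxx = Σx² − (Σx)²/n = 1387.24 − 1176.125 = 211.115
Sxy = Σxy − (Σx)(Σy)/n = 3665.6 − 3104 = 561.6
b = Sxy/Sxx = 561.6/211.115 = 2.660162
a = ȳ − b·x̄ = 32 − 2.660162·12.125 = -0.254458
ŷ(14.5) = a + b·14.5 = -0.254458 + 2.660162·14.5 = 38.317884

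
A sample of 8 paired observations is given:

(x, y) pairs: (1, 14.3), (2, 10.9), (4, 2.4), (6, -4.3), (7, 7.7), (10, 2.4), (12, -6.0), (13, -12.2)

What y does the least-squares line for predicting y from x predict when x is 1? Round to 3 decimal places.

11.796

n = 8, Σx = 55, Σy = 15.2, Σxy = -132.8, Σx² = 519
Sxx = Σx² − (Σx)²/n = 519 − 378.125 = 140.875
Sxy = Σxy − (Σx)(Σy)/n = -132.8 − 104.5 = -237.3
b = Sxy/Sxx = -237.3/140.875 = -1.684472
a = ȳ − b·x̄ = 1.9 − (-1.684472)·6.875 = 13.480745
ŷ(1) = a + b·1 = 13.480745 + (-1.684472)·1 = 11.796273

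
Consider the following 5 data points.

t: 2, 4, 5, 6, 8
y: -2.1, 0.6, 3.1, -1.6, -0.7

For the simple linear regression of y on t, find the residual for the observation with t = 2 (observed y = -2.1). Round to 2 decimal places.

n = 5, Σx = 25, Σy = -0.7, Σxy = -1.5, Σx² = 145
Sxx = Σx² − (Σx)²/n = 145 − 125 = 20
Sxy = Σxy − (Σx)(Σy)/n = -1.5 − (-3.5) = 2
b = Sxy/Sxx = 2/20 = 0.1
a = ȳ − b·x̄ = -0.14 − 0.1·5 = -0.64
ŷ(2) = -0.64 + 0.1·2 = -0.44
residual = y − ŷ = -2.1 − (-0.44) = -1.66

-1.66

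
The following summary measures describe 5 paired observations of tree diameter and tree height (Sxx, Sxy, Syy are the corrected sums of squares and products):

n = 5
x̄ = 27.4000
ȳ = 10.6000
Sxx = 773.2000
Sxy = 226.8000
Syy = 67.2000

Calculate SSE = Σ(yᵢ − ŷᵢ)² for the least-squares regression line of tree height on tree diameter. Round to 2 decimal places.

b = Sxy/Sxx = 226.8/773.2 = 0.293326
SSE = Syy − b·Sxy = 67.2 − 0.293326·226.8 = 0.673564

0.67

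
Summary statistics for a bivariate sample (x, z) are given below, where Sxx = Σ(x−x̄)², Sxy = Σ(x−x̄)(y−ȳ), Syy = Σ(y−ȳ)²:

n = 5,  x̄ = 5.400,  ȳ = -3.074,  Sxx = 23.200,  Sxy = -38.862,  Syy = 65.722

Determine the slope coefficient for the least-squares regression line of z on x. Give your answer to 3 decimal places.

b = Sxy/Sxx = -38.862/23.2 = -1.675086

-1.675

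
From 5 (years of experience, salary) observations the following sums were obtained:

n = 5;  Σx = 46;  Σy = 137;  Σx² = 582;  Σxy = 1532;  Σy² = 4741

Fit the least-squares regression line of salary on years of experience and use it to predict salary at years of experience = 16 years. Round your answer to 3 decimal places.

39.030

Sxx = Σx² − (Σx)²/n = 582 − 423.2 = 158.8
Sxy = Σxy − (Σx)(Σy)/n = 1532 − 1260.4 = 271.6
b = Sxy/Sxx = 271.6/158.8 = 1.710327
a = ȳ − b·x̄ = 27.4 − 1.710327·9.2 = 11.664987
ŷ(16) = a + b·16 = 11.664987 + 1.710327·16 = 39.030227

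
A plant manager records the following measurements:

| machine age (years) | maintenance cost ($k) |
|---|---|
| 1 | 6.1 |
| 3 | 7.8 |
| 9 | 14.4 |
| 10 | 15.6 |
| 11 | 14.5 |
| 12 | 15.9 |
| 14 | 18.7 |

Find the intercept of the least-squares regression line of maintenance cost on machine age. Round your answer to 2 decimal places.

n = 7, Σx = 60, Σy = 93, Σxy = 927.2, Σx² = 652
Sxx = Σx² − (Σx)²/n = 652 − 514.285714 = 137.714286
Sxy = Σxy − (Σx)(Σy)/n = 927.2 − 797.142857 = 130.057143
b = Sxy/Sxx = 130.057143/137.714286 = 0.944398
a = ȳ − b·x̄ = 13.285714 − 0.944398·8.571429 = 5.190871

5.19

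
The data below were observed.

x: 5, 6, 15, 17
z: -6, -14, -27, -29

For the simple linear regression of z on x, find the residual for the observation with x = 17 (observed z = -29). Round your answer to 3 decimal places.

n = 4, Σx = 43, Σy = -76, Σxy = -1012, Σx² = 575
Sxx = Σx² − (Σx)²/n = 575 − 462.25 = 112.75
Sxy = Σxy − (Σx)(Σy)/n = -1012 − (-817) = -195
b = Sxy/Sxx = -195/112.75 = -1.729490
a = ȳ − b·x̄ = -19 − (-1.729490)·10.75 = -0.407982
ŷ(17) = -0.407982 + (-1.729490)·17 = -29.809313
residual = y − ŷ = -29 − (-29.809313) = 0.809313

0.809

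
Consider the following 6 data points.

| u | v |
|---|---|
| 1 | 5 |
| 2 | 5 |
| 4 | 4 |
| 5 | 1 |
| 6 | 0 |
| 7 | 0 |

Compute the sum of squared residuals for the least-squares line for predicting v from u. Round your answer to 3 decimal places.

n = 6, Σx = 25, Σy = 15, Σxy = 36, Σx² = 131, Σy² = 67
Sxx = Σx² − (Σx)²/n = 131 − 104.166667 = 26.833333
Sxy = Σxy − (Σx)(Σy)/n = 36 − 62.5 = -26.5
Syy = Σy² − (Σy)²/n = 67 − 37.5 = 29.5
b = Sxy/Sxx = -26.5/26.833333 = -0.987578
SSE = Syy − b·Sxy = 29.5 − (-0.987578)·(-26.5) = 3.329193

3.329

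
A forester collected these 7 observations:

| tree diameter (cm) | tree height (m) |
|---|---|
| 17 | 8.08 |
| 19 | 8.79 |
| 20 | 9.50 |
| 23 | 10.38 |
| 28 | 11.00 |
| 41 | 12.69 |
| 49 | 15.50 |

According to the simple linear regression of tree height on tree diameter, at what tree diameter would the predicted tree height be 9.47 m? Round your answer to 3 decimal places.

21.384

n = 7, Σx = 197, Σy = 75.94, Σxy = 2320.9, Σx² = 6445
Sxx = Σx² − (Σx)²/n = 6445 − 5544.142857 = 900.857143
Sxy = Σxy − (Σx)(Σy)/n = 2320.9 − 2137.168571 = 183.731429
b = Sxy/Sxx = 183.731429/900.857143 = 0.203952
a = ȳ − b·x̄ = 10.848571 − 0.203952·28.142857 = 5.108785
Set a + b·x = 9.47: x = (9.47 − 5.108785) / 0.203952 = 21.383557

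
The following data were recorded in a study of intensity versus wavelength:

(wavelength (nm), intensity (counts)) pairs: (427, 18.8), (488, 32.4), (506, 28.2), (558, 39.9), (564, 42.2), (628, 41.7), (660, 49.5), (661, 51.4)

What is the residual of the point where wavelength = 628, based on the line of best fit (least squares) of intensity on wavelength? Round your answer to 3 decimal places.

n = 8, Σx = 4492, Σy = 304.1, Σxy = 177006, Σx² = 2572874
Sxx = Σx² − (Σx)²/n = 2572874 − 2522258 = 50616
Sxy = Σxy − (Σx)(Σy)/n = 177006 − 170752.15 = 6253.85
b = Sxy/Sxx = 6253.85/50616 = 0.123555
a = ȳ − b·x̄ = 38.0125 − 0.123555·561.5 = -31.363523
ŷ(628) = -31.363523 + 0.123555·628 = 46.228895
residual = y − ŷ = 41.7 − 46.228895 = -4.528895

-4.529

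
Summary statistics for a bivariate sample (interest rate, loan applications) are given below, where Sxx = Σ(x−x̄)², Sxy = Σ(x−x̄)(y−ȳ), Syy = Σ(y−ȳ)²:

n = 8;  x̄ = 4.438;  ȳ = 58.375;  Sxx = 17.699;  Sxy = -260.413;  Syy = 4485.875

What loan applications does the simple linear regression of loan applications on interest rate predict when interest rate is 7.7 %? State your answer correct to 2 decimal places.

10.38

b = Sxy/Sxx = -260.413/17.699 = -14.713430
a = ȳ − b·x̄ = 58.375 − (-14.713430)·4.438 = 123.673203
ŷ(7.7) = a + b·7.7 = 123.673203 + (-14.713430)·7.7 = 10.379791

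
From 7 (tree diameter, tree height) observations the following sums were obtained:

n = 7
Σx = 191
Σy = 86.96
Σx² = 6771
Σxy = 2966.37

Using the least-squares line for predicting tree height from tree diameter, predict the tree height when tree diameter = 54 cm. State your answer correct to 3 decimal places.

22.592

Sxx = Σx² − (Σx)²/n = 6771 − 5211.571429 = 1559.428571
Sxy = Σxy − (Σx)(Σy)/n = 2966.37 − 2372.765714 = 593.604286
b = Sxy/Sxx = 593.604286/1559.428571 = 0.380655
a = ȳ − b·x̄ = 12.422857 − 0.380655·27.285714 = 2.036414
ŷ(54) = a + b·54 = 2.036414 + 0.380655·54 = 22.591784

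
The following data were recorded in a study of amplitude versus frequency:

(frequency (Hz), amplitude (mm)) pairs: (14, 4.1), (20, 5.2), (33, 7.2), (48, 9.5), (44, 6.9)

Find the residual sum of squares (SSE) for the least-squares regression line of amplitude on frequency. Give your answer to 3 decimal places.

n = 5, Σx = 159, Σy = 32.9, Σxy = 1158.6, Σx² = 5925, Σy² = 233.55
Sxx = Σx² − (Σx)²/n = 5925 − 5056.2 = 868.8
Sxy = Σxy − (Σx)(Σy)/n = 1158.6 − 1046.22 = 112.38
Syy = Σy² − (Σy)²/n = 233.55 − 216.482 = 17.068
b = Sxy/Sxx = 112.38/868.8 = 0.129351
SSE = Syy − b·Sxy = 17.068 − 0.129351·112.38 = 2.531554

2.532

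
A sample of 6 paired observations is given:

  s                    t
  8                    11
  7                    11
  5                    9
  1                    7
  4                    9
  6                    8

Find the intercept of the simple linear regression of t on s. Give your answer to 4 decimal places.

6.3459

n = 6, Σx = 31, Σy = 55, Σxy = 301, Σx² = 191
Sxx = Σx² − (Σx)²/n = 191 − 160.166667 = 30.833333
Sxy = Σxy − (Σx)(Σy)/n = 301 − 284.166667 = 16.833333
b = Sxy/Sxx = 16.833333/30.833333 = 0.545946
a = ȳ − b·x̄ = 9.166667 − 0.545946·5.166667 = 6.345946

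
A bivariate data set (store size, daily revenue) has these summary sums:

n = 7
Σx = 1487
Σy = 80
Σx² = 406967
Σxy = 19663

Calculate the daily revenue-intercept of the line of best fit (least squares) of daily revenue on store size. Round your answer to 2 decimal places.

Sxx = Σx² − (Σx)²/n = 406967 − 315881.285714 = 91085.714286
Sxy = Σxy − (Σx)(Σy)/n = 19663 − 16994.285714 = 2668.714286
b = Sxy/Sxx = 2668.714286/91085.714286 = 0.029299
a = ȳ − b·x̄ = 11.428571 − 0.029299·212.428571 = 5.204641

5.20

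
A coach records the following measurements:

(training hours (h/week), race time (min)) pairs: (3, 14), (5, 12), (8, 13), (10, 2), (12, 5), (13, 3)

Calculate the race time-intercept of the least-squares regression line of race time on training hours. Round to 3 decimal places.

n = 6, Σx = 51, Σy = 49, Σxy = 325, Σx² = 511
Sxx = Σx² − (Σx)²/n = 511 − 433.5 = 77.5
Sxy = Σxy − (Σx)(Σy)/n = 325 − 416.5 = -91.5
b = Sxy/Sxx = -91.5/77.5 = -1.180645
a = ȳ − b·x̄ = 8.166667 − (-1.180645)·8.5 = 18.202151

18.202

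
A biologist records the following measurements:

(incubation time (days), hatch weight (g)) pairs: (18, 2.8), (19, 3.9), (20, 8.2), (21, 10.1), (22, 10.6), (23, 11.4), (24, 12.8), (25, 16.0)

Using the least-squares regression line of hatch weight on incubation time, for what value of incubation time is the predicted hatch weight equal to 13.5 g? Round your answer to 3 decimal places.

23.800

n = 8, Σx = 172, Σy = 75.8, Σxy = 1703.2, Σx² = 3740
Sxx = Σx² − (Σx)²/n = 3740 − 3698 = 42
Sxy = Σxy − (Σx)(Σy)/n = 1703.2 − 1629.7 = 73.5
b = Sxy/Sxx = 73.5/42 = 1.75
a = ȳ − b·x̄ = 9.475 − 1.75·21.5 = -28.15
Set a + b·x = 13.5: x = (13.5 − (-28.15)) / 1.75 = 23.8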